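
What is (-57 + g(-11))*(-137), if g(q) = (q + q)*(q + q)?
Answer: -58499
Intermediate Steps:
g(q) = 4*q² (g(q) = (2*q)*(2*q) = 4*q²)
(-57 + g(-11))*(-137) = (-57 + 4*(-11)²)*(-137) = (-57 + 4*121)*(-137) = (-57 + 484)*(-137) = 427*(-137) = -58499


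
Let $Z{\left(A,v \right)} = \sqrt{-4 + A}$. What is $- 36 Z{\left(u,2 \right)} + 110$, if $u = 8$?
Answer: $38$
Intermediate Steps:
$- 36 Z{\left(u,2 \right)} + 110 = - 36 \sqrt{-4 + 8} + 110 = - 36 \sqrt{4} + 110 = \left(-36\right) 2 + 110 = -72 + 110 = 38$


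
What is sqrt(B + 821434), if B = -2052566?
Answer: 2*I*sqrt(307783) ≈ 1109.6*I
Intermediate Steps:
sqrt(B + 821434) = sqrt(-2052566 + 821434) = sqrt(-1231132) = 2*I*sqrt(307783)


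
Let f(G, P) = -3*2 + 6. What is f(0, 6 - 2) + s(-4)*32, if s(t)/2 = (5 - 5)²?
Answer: 0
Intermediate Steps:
s(t) = 0 (s(t) = 2*(5 - 5)² = 2*0² = 2*0 = 0)
f(G, P) = 0 (f(G, P) = -6 + 6 = 0)
f(0, 6 - 2) + s(-4)*32 = 0 + 0*32 = 0 + 0 = 0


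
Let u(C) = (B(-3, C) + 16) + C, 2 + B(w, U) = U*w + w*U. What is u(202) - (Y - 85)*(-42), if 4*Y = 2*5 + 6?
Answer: -4398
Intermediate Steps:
Y = 4 (Y = (2*5 + 6)/4 = (10 + 6)/4 = (¼)*16 = 4)
B(w, U) = -2 + 2*U*w (B(w, U) = -2 + (U*w + w*U) = -2 + (U*w + U*w) = -2 + 2*U*w)
u(C) = 14 - 5*C (u(C) = ((-2 + 2*C*(-3)) + 16) + C = ((-2 - 6*C) + 16) + C = (14 - 6*C) + C = 14 - 5*C)
u(202) - (Y - 85)*(-42) = (14 - 5*202) - (4 - 85)*(-42) = (14 - 1010) - (-81)*(-42) = -996 - 1*3402 = -996 - 3402 = -4398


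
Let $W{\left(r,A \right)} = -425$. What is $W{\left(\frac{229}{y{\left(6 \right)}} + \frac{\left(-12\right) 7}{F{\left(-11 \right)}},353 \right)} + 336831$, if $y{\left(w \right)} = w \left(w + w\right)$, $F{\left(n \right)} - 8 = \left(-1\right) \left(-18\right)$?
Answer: $336406$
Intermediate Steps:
$F{\left(n \right)} = 26$ ($F{\left(n \right)} = 8 - -18 = 8 + 18 = 26$)
$y{\left(w \right)} = 2 w^{2}$ ($y{\left(w \right)} = w 2 w = 2 w^{2}$)
$W{\left(\frac{229}{y{\left(6 \right)}} + \frac{\left(-12\right) 7}{F{\left(-11 \right)}},353 \right)} + 336831 = -425 + 336831 = 336406$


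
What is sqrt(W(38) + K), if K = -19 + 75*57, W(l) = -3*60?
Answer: 2*sqrt(1019) ≈ 63.844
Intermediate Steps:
W(l) = -180
K = 4256 (K = -19 + 4275 = 4256)
sqrt(W(38) + K) = sqrt(-180 + 4256) = sqrt(4076) = 2*sqrt(1019)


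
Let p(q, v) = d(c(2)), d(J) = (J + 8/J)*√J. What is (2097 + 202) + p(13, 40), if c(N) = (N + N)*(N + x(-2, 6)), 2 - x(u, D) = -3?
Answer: 2299 + 396*√7/7 ≈ 2448.7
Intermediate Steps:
x(u, D) = 5 (x(u, D) = 2 - 1*(-3) = 2 + 3 = 5)
c(N) = 2*N*(5 + N) (c(N) = (N + N)*(N + 5) = (2*N)*(5 + N) = 2*N*(5 + N))
d(J) = √J*(J + 8/J)
p(q, v) = 396*√7/7 (p(q, v) = (8 + (2*2*(5 + 2))²)/√(2*2*(5 + 2)) = (8 + (2*2*7)²)/√(2*2*7) = (8 + 28²)/√28 = (√7/14)*(8 + 784) = (√7/14)*792 = 396*√7/7)
(2097 + 202) + p(13, 40) = (2097 + 202) + 396*√7/7 = 2299 + 396*√7/7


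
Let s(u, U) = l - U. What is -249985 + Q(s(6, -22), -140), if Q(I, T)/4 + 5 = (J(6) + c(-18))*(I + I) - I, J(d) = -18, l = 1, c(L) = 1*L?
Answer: -256721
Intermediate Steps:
c(L) = L
s(u, U) = 1 - U
Q(I, T) = -20 - 292*I (Q(I, T) = -20 + 4*((-18 - 18)*(I + I) - I) = -20 + 4*(-72*I - I) = -20 + 4*(-73*I) = -20 - 292*I)
-249985 + Q(s(6, -22), -140) = -249985 + (-20 - 292*(1 - 1*(-22))) = -249985 + (-20 - 292*(1 + 22)) = -249985 + (-20 - 292*23) = -249985 + (-20 - 6716) = -249985 - 6736 = -256721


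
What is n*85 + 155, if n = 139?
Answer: 11970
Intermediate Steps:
n*85 + 155 = 139*85 + 155 = 11815 + 155 = 11970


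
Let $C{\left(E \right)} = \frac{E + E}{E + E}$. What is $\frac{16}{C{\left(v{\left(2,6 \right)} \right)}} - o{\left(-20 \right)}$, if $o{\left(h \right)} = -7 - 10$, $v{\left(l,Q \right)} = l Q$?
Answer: $33$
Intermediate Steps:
$v{\left(l,Q \right)} = Q l$
$o{\left(h \right)} = -17$
$C{\left(E \right)} = 1$ ($C{\left(E \right)} = \frac{2 E}{2 E} = 2 E \frac{1}{2 E} = 1$)
$\frac{16}{C{\left(v{\left(2,6 \right)} \right)}} - o{\left(-20 \right)} = \frac{16}{1} - -17 = 16 \cdot 1 + 17 = 16 + 17 = 33$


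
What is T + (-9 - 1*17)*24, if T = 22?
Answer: -602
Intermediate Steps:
T + (-9 - 1*17)*24 = 22 + (-9 - 1*17)*24 = 22 + (-9 - 17)*24 = 22 - 26*24 = 22 - 624 = -602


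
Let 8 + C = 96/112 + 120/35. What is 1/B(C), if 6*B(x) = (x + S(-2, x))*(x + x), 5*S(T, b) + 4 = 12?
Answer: 735/1924 ≈ 0.38202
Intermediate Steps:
C = -26/7 (C = -8 + (96/112 + 120/35) = -8 + (96*(1/112) + 120*(1/35)) = -8 + (6/7 + 24/7) = -8 + 30/7 = -26/7 ≈ -3.7143)
S(T, b) = 8/5 (S(T, b) = -⅘ + (⅕)*12 = -⅘ + 12/5 = 8/5)
B(x) = x*(8/5 + x)/3 (B(x) = ((x + 8/5)*(x + x))/6 = ((8/5 + x)*(2*x))/6 = (2*x*(8/5 + x))/6 = x*(8/5 + x)/3)
1/B(C) = 1/((1/15)*(-26/7)*(8 + 5*(-26/7))) = 1/((1/15)*(-26/7)*(8 - 130/7)) = 1/((1/15)*(-26/7)*(-74/7)) = 1/(1924/735) = 735/1924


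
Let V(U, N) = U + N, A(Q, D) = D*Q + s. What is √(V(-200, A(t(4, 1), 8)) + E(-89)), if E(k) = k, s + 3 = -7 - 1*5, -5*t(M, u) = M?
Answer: 4*I*√485/5 ≈ 17.618*I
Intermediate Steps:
t(M, u) = -M/5
s = -15 (s = -3 + (-7 - 1*5) = -3 + (-7 - 5) = -3 - 12 = -15)
A(Q, D) = -15 + D*Q (A(Q, D) = D*Q - 15 = -15 + D*Q)
V(U, N) = N + U
√(V(-200, A(t(4, 1), 8)) + E(-89)) = √(((-15 + 8*(-⅕*4)) - 200) - 89) = √(((-15 + 8*(-⅘)) - 200) - 89) = √(((-15 - 32/5) - 200) - 89) = √((-107/5 - 200) - 89) = √(-1107/5 - 89) = √(-1552/5) = 4*I*√485/5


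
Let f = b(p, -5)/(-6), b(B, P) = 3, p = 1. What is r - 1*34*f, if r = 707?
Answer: 724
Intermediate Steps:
f = -1/2 (f = 3/(-6) = 3*(-1/6) = -1/2 ≈ -0.50000)
r - 1*34*f = 707 - 1*34*(-1)/2 = 707 - 34*(-1)/2 = 707 - 1*(-17) = 707 + 17 = 724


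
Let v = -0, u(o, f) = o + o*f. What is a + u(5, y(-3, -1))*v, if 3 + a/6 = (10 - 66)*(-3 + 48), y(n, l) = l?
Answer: -15138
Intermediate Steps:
u(o, f) = o + f*o
a = -15138 (a = -18 + 6*((10 - 66)*(-3 + 48)) = -18 + 6*(-56*45) = -18 + 6*(-2520) = -18 - 15120 = -15138)
v = 0 (v = -19*0 = 0)
a + u(5, y(-3, -1))*v = -15138 + (5*(1 - 1))*0 = -15138 + (5*0)*0 = -15138 + 0*0 = -15138 + 0 = -15138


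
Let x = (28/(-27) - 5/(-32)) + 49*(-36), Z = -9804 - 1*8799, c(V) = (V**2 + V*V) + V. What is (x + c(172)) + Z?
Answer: 33671911/864 ≈ 38972.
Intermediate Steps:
c(V) = V + 2*V**2 (c(V) = (V**2 + V**2) + V = 2*V**2 + V = V + 2*V**2)
Z = -18603 (Z = -9804 - 8799 = -18603)
x = -1524857/864 (x = (28*(-1/27) - 5*(-1/32)) - 1764 = (-28/27 + 5/32) - 1764 = -761/864 - 1764 = -1524857/864 ≈ -1764.9)
(x + c(172)) + Z = (-1524857/864 + 172*(1 + 2*172)) - 18603 = (-1524857/864 + 172*(1 + 344)) - 18603 = (-1524857/864 + 172*345) - 18603 = (-1524857/864 + 59340) - 18603 = 49744903/864 - 18603 = 33671911/864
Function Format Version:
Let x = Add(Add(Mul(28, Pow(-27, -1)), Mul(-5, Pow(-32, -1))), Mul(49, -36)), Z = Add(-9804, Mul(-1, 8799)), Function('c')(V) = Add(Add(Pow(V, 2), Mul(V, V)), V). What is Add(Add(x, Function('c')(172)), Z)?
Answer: Rational(33671911, 864) ≈ 38972.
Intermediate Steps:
Function('c')(V) = Add(V, Mul(2, Pow(V, 2))) (Function('c')(V) = Add(Add(Pow(V, 2), Pow(V, 2)), V) = Add(Mul(2, Pow(V, 2)), V) = Add(V, Mul(2, Pow(V, 2))))
Z = -18603 (Z = Add(-9804, -8799) = -18603)
x = Rational(-1524857, 864) (x = Add(Add(Mul(28, Rational(-1, 27)), Mul(-5, Rational(-1, 32))), -1764) = Add(Add(Rational(-28, 27), Rational(5, 32)), -1764) = Add(Rational(-761, 864), -1764) = Rational(-1524857, 864) ≈ -1764.9)
Add(Add(x, Function('c')(172)), Z) = Add(Add(Rational(-1524857, 864), Mul(172, Add(1, Mul(2, 172)))), -18603) = Add(Add(Rational(-1524857, 864), Mul(172, Add(1, 344))), -18603) = Add(Add(Rational(-1524857, 864), Mul(172, 345)), -18603) = Add(Add(Rational(-1524857, 864), 59340), -18603) = Add(Rational(49744903, 864), -18603) = Rational(33671911, 864)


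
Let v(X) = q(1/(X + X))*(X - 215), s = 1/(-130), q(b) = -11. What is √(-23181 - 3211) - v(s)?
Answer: -307461/130 + 2*I*√6598 ≈ -2365.1 + 162.46*I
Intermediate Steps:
s = -1/130 ≈ -0.0076923
v(X) = 2365 - 11*X (v(X) = -11*(X - 215) = -11*(-215 + X) = 2365 - 11*X)
√(-23181 - 3211) - v(s) = √(-23181 - 3211) - (2365 - 11*(-1/130)) = √(-26392) - (2365 + 11/130) = 2*I*√6598 - 1*307461/130 = 2*I*√6598 - 307461/130 = -307461/130 + 2*I*√6598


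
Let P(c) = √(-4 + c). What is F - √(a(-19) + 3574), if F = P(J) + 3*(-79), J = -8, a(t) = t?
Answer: -237 - 3*√395 + 2*I*√3 ≈ -296.62 + 3.4641*I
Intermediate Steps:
F = -237 + 2*I*√3 (F = √(-4 - 8) + 3*(-79) = √(-12) - 237 = 2*I*√3 - 237 = -237 + 2*I*√3 ≈ -237.0 + 3.4641*I)
F - √(a(-19) + 3574) = (-237 + 2*I*√3) - √(-19 + 3574) = (-237 + 2*I*√3) - √3555 = (-237 + 2*I*√3) - 3*√395 = -237 - 3*√395 + 2*I*√3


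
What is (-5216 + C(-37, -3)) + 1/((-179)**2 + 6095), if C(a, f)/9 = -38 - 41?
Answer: -226032071/38136 ≈ -5927.0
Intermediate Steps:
C(a, f) = -711 (C(a, f) = 9*(-38 - 41) = 9*(-79) = -711)
(-5216 + C(-37, -3)) + 1/((-179)**2 + 6095) = (-5216 - 711) + 1/((-179)**2 + 6095) = -5927 + 1/(32041 + 6095) = -5927 + 1/38136 = -226032071/38136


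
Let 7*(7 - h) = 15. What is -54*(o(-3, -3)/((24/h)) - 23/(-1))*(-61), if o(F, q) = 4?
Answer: 549000/7 ≈ 78429.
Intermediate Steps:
h = 34/7 (h = 7 - ⅐*15 = 7 - 15/7 = 34/7 ≈ 4.8571)
-54*(o(-3, -3)/((24/h)) - 23/(-1))*(-61) = -54*(4/((24/(34/7))) - 23/(-1))*(-61) = -54*(4/((24*(7/34))) - 23*(-1))*(-61) = -54*(4/(84/17) + 23)*(-61) = -54*(4*(17/84) + 23)*(-61) = -54*(17/21 + 23)*(-61) = -54*500/21*(-61) = -9000/7*(-61) = 549000/7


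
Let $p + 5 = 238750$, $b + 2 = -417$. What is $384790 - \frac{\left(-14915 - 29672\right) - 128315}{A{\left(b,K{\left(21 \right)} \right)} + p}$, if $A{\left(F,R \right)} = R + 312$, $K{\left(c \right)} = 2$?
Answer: $\frac{91987685512}{239059} \approx 3.8479 \cdot 10^{5}$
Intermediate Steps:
$b = -419$ ($b = -2 - 417 = -419$)
$p = 238745$ ($p = -5 + 238750 = 238745$)
$A{\left(F,R \right)} = 312 + R$
$384790 - \frac{\left(-14915 - 29672\right) - 128315}{A{\left(b,K{\left(21 \right)} \right)} + p} = 384790 - \frac{\left(-14915 - 29672\right) - 128315}{\left(312 + 2\right) + 238745} = 384790 - \frac{-44587 - 128315}{314 + 238745} = 384790 - - \frac{172902}{239059} = 384790 + \frac{172902}{239059} = \frac{91987685512}{239059}$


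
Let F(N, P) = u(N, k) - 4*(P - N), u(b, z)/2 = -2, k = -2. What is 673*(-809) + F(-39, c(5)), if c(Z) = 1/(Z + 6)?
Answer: -5990791/11 ≈ -5.4462e+5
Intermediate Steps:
u(b, z) = -4 (u(b, z) = 2*(-2) = -4)
c(Z) = 1/(6 + Z)
F(N, P) = -4 - 4*P + 4*N (F(N, P) = -4 - 4*(P - N) = -4 + (-4*P + 4*N) = -4 - 4*P + 4*N)
673*(-809) + F(-39, c(5)) = 673*(-809) + (-4 - 4/(6 + 5) + 4*(-39)) = -544457 + (-4 - 4/11 - 156) = -544457 - 1764/11 = -5990791/11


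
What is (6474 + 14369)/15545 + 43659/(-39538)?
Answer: 145411379/614618210 ≈ 0.23659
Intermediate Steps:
(6474 + 14369)/15545 + 43659/(-39538) = 20843*(1/15545) + 43659*(-1/39538) = 20843/15545 - 43659/39538 = 145411379/614618210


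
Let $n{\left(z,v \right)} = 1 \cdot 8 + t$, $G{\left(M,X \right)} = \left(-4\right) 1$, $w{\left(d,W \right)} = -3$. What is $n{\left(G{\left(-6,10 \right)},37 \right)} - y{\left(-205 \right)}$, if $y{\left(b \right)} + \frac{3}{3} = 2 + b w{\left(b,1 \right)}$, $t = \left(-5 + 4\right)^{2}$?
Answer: $-607$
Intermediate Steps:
$t = 1$ ($t = \left(-1\right)^{2} = 1$)
$G{\left(M,X \right)} = -4$
$n{\left(z,v \right)} = 9$ ($n{\left(z,v \right)} = 1 \cdot 8 + 1 = 8 + 1 = 9$)
$y{\left(b \right)} = 1 - 3 b$ ($y{\left(b \right)} = -1 + \left(2 + b \left(-3\right)\right) = -1 - \left(-2 + 3 b\right) = 1 - 3 b$)
$n{\left(G{\left(-6,10 \right)},37 \right)} - y{\left(-205 \right)} = 9 - \left(1 - -615\right) = 9 - \left(1 + 615\right) = 9 - 616 = -607$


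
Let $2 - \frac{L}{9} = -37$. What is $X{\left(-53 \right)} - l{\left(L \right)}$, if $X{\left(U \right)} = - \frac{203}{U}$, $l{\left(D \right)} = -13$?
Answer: $\frac{892}{53} \approx 16.83$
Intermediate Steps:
$L = 351$ ($L = 18 - -333 = 18 + 333 = 351$)
$X{\left(-53 \right)} - l{\left(L \right)} = - \frac{203}{-53} - -13 = \left(-203\right) \left(- \frac{1}{53}\right) + 13 = \frac{203}{53} + 13 = \frac{892}{53}$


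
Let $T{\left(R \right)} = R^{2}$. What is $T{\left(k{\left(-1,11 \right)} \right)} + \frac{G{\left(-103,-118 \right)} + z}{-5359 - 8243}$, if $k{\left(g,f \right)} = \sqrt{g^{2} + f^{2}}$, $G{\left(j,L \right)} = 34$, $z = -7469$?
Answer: $\frac{1666879}{13602} \approx 122.55$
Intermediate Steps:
$k{\left(g,f \right)} = \sqrt{f^{2} + g^{2}}$
$T{\left(k{\left(-1,11 \right)} \right)} + \frac{G{\left(-103,-118 \right)} + z}{-5359 - 8243} = \left(\sqrt{11^{2} + \left(-1\right)^{2}}\right)^{2} + \frac{34 - 7469}{-5359 - 8243} = \left(\sqrt{121 + 1}\right)^{2} - \frac{7435}{-13602} = \left(\sqrt{122}\right)^{2} - - \frac{7435}{13602} = 122 + \frac{7435}{13602} = \frac{1666879}{13602}$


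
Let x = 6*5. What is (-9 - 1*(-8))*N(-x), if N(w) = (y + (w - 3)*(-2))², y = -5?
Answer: -3721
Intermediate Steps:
x = 30
N(w) = (1 - 2*w)² (N(w) = (-5 + (w - 3)*(-2))² = (-5 + (-3 + w)*(-2))² = (-5 + (6 - 2*w))² = (1 - 2*w)²)
(-9 - 1*(-8))*N(-x) = (-9 - 1*(-8))*(-1 + 2*(-1*30))² = (-9 + 8)*(-1 + 2*(-30))² = -(-1 - 60)² = -1*(-61)² = -1*3721 = -3721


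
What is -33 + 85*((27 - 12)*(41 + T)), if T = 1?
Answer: 53517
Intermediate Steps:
-33 + 85*((27 - 12)*(41 + T)) = -33 + 85*((27 - 12)*(41 + 1)) = -33 + 85*(15*42) = -33 + 85*630 = -33 + 53550 = 53517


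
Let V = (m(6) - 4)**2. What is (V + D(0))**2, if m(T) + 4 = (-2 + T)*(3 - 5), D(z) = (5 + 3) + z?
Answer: 69696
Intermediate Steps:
D(z) = 8 + z
m(T) = -2*T (m(T) = -4 + (-2 + T)*(3 - 5) = -4 + (-2 + T)*(-2) = -4 + (4 - 2*T) = -2*T)
V = 256 (V = (-2*6 - 4)**2 = (-12 - 4)**2 = (-16)**2 = 256)
(V + D(0))**2 = (256 + (8 + 0))**2 = (256 + 8)**2 = 264**2 = 69696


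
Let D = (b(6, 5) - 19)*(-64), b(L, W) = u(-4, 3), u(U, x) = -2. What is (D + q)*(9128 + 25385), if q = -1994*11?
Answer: -710622670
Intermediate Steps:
b(L, W) = -2
q = -21934
D = 1344 (D = (-2 - 19)*(-64) = -21*(-64) = 1344)
(D + q)*(9128 + 25385) = (1344 - 21934)*(9128 + 25385) = -20590*34513 = -710622670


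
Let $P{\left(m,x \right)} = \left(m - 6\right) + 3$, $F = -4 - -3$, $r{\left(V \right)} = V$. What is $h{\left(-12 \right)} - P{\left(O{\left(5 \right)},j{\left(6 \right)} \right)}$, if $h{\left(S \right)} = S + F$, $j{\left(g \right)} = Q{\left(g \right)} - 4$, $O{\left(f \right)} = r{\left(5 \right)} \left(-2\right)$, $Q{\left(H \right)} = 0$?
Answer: $0$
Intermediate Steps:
$F = -1$ ($F = -4 + 3 = -1$)
$O{\left(f \right)} = -10$ ($O{\left(f \right)} = 5 \left(-2\right) = -10$)
$j{\left(g \right)} = -4$ ($j{\left(g \right)} = 0 - 4 = -4$)
$P{\left(m,x \right)} = -3 + m$ ($P{\left(m,x \right)} = \left(-6 + m\right) + 3 = -3 + m$)
$h{\left(S \right)} = -1 + S$ ($h{\left(S \right)} = S - 1 = -1 + S$)
$h{\left(-12 \right)} - P{\left(O{\left(5 \right)},j{\left(6 \right)} \right)} = \left(-1 - 12\right) - \left(-3 - 10\right) = -13 - -13 = -13 + 13 = 0$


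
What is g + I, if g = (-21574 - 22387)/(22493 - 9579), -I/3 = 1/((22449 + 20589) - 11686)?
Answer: -689152007/202439864 ≈ -3.4042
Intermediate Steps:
I = -3/31352 (I = -3/((22449 + 20589) - 11686) = -3/(43038 - 11686) = -3/31352 ≈ -9.5688e-5)
g = -43961/12914 ≈ -3.4041
g + I = -43961/12914 - 3/31352 = -689152007/202439864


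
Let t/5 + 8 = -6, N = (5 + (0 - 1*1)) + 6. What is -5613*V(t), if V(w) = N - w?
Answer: -449040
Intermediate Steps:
N = 10 (N = (5 + (0 - 1)) + 6 = (5 - 1) + 6 = 4 + 6 = 10)
t = -70 (t = -40 + 5*(-6) = -40 - 30 = -70)
V(w) = 10 - w
-5613*V(t) = -5613*(10 - 1*(-70)) = -5613*(10 + 70) = -5613*80 = -449040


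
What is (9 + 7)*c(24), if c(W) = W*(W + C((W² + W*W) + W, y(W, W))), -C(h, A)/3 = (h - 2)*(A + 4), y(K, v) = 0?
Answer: -5400576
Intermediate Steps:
C(h, A) = -3*(-2 + h)*(4 + A) (C(h, A) = -3*(h - 2)*(A + 4) = -3*(-2 + h)*(4 + A))
c(W) = W*(24 - 24*W² - 11*W) (c(W) = W*(W + (24 - 12*((W² + W*W) + W) + 6*0 - 3*0*((W² + W*W) + W))) = W*(W + (24 - 12*((W² + W²) + W) + 0 - 3*0*((W² + W²) + W))) = W*(W + (24 - 12*(2*W² + W) + 0 - 3*0*(2*W² + W))) = W*(W + (24 - 12*(W + 2*W²) + 0 - 3*0*(W + 2*W²))) = W*(W + (24 + (-24*W² - 12*W) + 0 + 0)) = W*(W + (24 - 24*W² - 12*W)) = W*(24 - 24*W² - 11*W))
(9 + 7)*c(24) = (9 + 7)*(24*(24 - 24*24² - 11*24)) = 16*(24*(24 - 24*576 - 264)) = 16*(24*(24 - 13824 - 264)) = 16*(24*(-14064)) = 16*(-337536) = -5400576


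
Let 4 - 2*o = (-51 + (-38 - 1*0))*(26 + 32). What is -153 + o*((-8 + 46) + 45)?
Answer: 214236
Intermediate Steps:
o = 2583 (o = 2 - (-51 + (-38 - 1*0))*(26 + 32)/2 = 2 - (-51 + (-38 + 0))*58/2 = 2 - (-51 - 38)*58/2 = 2 - (-89)*58/2 = 2 - ½*(-5162) = 2 + 2581 = 2583)
-153 + o*((-8 + 46) + 45) = -153 + 2583*((-8 + 46) + 45) = -153 + 2583*(38 + 45) = -153 + 2583*83 = -153 + 214389 = 214236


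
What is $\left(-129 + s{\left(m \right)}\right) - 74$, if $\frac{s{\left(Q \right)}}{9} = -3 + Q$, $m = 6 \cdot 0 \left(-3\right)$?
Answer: $-230$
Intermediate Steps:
$m = 0$ ($m = 0 \left(-3\right) = 0$)
$s{\left(Q \right)} = -27 + 9 Q$ ($s{\left(Q \right)} = 9 \left(-3 + Q\right) = -27 + 9 Q$)
$\left(-129 + s{\left(m \right)}\right) - 74 = \left(-129 + \left(-27 + 9 \cdot 0\right)\right) - 74 = \left(-129 + \left(-27 + 0\right)\right) - 74 = \left(-129 - 27\right) - 74 = -156 - 74 = -230$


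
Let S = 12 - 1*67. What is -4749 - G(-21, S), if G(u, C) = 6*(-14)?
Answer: -4665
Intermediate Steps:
S = -55 (S = 12 - 67 = -55)
G(u, C) = -84
-4749 - G(-21, S) = -4749 - 1*(-84) = -4749 + 84 = -4665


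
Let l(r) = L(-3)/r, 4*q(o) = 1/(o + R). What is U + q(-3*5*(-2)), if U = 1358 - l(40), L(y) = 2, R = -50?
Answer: 21727/16 ≈ 1357.9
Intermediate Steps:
q(o) = 1/(4*(-50 + o)) (q(o) = 1/(4*(o - 50)) = 1/(4*(-50 + o)))
l(r) = 2/r
U = 27159/20 (U = 1358 - 2/40 = 1358 - 1*1/20 = 1358 - 1/20 = 27159/20 ≈ 1357.9)
U + q(-3*5*(-2)) = 27159/20 + 1/(4*(-50 - 3*5*(-2))) = 27159/20 + 1/(4*(-50 - 15*(-2))) = 27159/20 + 1/(4*(-50 + 30)) = 27159/20 + (¼)/(-20) = 27159/20 + (¼)*(-1/20) = 27159/20 - 1/80 = 21727/16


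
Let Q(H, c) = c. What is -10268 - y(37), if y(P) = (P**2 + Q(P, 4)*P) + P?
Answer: -11822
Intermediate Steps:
y(P) = P**2 + 5*P (y(P) = (P**2 + 4*P) + P = P**2 + 5*P)
-10268 - y(37) = -10268 - 37*(5 + 37) = -10268 - 37*42 = -10268 - 1*1554 = -10268 - 1554 = -11822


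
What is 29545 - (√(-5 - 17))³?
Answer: 29545 + 22*I*√22 ≈ 29545.0 + 103.19*I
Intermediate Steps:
29545 - (√(-5 - 17))³ = 29545 - (√(-22))³ = 29545 - (I*√22)³ = 29545 - (-22)*I*√22 = 29545 + 22*I*√22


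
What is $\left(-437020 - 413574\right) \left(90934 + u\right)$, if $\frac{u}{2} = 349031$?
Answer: $-671115263624$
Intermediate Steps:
$u = 698062$ ($u = 2 \cdot 349031 = 698062$)
$\left(-437020 - 413574\right) \left(90934 + u\right) = \left(-437020 - 413574\right) \left(90934 + 698062\right) = \left(-850594\right) 788996 = -671115263624$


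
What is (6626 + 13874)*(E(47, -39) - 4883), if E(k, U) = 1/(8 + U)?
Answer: -3103167000/31 ≈ -1.0010e+8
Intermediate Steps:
(6626 + 13874)*(E(47, -39) - 4883) = (6626 + 13874)*(1/(8 - 39) - 4883) = 20500*(1/(-31) - 4883) = 20500*(-1/31 - 4883) = 20500*(-151374/31) = -3103167000/31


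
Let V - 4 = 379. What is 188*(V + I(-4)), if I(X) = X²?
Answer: 75012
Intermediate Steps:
V = 383 (V = 4 + 379 = 383)
188*(V + I(-4)) = 188*(383 + (-4)²) = 188*(383 + 16) = 188*399 = 75012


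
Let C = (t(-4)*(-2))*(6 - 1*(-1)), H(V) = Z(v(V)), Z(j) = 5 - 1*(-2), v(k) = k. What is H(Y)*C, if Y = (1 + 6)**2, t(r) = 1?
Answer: -98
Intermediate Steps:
Z(j) = 7 (Z(j) = 5 + 2 = 7)
Y = 49 (Y = 7**2 = 49)
H(V) = 7
C = -14 (C = (1*(-2))*(6 - 1*(-1)) = -2*(6 + 1) = -2*7 = -14)
H(Y)*C = 7*(-14) = -98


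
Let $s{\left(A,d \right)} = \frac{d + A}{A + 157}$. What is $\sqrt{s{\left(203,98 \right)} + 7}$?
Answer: $\frac{\sqrt{28210}}{60} \approx 2.7993$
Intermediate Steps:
$s{\left(A,d \right)} = \frac{A + d}{157 + A}$
$\sqrt{s{\left(203,98 \right)} + 7} = \sqrt{\frac{203 + 98}{157 + 203} + 7} = \sqrt{\frac{1}{360} \cdot 301 + 7} = \sqrt{\frac{301}{360} + 7} = \sqrt{\frac{2821}{360}} = \frac{\sqrt{28210}}{60}$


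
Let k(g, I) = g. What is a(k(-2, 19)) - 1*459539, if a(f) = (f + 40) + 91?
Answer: -459410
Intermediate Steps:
a(f) = 131 + f (a(f) = (40 + f) + 91 = 131 + f)
a(k(-2, 19)) - 1*459539 = (131 - 2) - 1*459539 = 129 - 459539 = -459410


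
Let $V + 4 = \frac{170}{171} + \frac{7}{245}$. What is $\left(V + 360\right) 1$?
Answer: $\frac{2136781}{5985} \approx 357.02$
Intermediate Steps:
$V = - \frac{17819}{5985}$ ($V = -4 + \left(\frac{170}{171} + \frac{7}{245}\right) = -4 + \left(170 \cdot \frac{1}{171} + 7 \cdot \frac{1}{245}\right) = -4 + \left(\frac{170}{171} + \frac{1}{35}\right) = -4 + \frac{6121}{5985} = - \frac{17819}{5985} \approx -2.9773$)
$\left(V + 360\right) 1 = \left(- \frac{17819}{5985} + 360\right) 1 = \frac{2136781}{5985} \cdot 1 = \frac{2136781}{5985}$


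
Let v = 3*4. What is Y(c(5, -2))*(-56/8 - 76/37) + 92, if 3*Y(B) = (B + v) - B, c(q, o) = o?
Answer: 2064/37 ≈ 55.784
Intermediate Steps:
v = 12
Y(B) = 4 (Y(B) = ((B + 12) - B)/3 = ((12 + B) - B)/3 = (⅓)*12 = 4)
Y(c(5, -2))*(-56/8 - 76/37) + 92 = 4*(-56/8 - 76/37) + 92 = 4*(-56*⅛ - 76*1/37) + 92 = 4*(-7 - 76/37) + 92 = 4*(-335/37) + 92 = -1340/37 + 92 = 2064/37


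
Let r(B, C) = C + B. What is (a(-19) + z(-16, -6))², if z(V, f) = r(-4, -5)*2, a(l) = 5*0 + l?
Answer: 1369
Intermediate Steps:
a(l) = l (a(l) = 0 + l = l)
r(B, C) = B + C
z(V, f) = -18 (z(V, f) = (-4 - 5)*2 = -9*2 = -18)
(a(-19) + z(-16, -6))² = (-19 - 18)² = (-37)² = 1369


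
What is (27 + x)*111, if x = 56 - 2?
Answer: 8991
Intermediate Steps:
x = 54
(27 + x)*111 = (27 + 54)*111 = 81*111 = 8991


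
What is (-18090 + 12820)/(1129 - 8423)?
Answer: 2635/3647 ≈ 0.72251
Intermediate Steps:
(-18090 + 12820)/(1129 - 8423) = -5270/(-7294) = -5270*(-1/7294) = 2635/3647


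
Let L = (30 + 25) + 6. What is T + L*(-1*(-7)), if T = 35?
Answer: 462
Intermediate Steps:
L = 61 (L = 55 + 6 = 61)
T + L*(-1*(-7)) = 35 + 61*(-1*(-7)) = 35 + 61*7 = 35 + 427 = 462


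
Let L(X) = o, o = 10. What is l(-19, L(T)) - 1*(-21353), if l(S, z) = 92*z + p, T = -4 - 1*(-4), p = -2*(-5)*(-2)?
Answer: 22253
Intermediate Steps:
p = -20 (p = 10*(-2) = -20)
T = 0 (T = -4 + 4 = 0)
L(X) = 10
l(S, z) = -20 + 92*z (l(S, z) = 92*z - 20 = -20 + 92*z)
l(-19, L(T)) - 1*(-21353) = (-20 + 92*10) - 1*(-21353) = (-20 + 920) + 21353 = 900 + 21353 = 22253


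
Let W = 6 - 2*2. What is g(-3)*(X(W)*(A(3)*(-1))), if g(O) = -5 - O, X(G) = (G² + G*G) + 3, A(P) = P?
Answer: 66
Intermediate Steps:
W = 2 (W = 6 - 4 = 2)
X(G) = 3 + 2*G² (X(G) = (G² + G²) + 3 = 2*G² + 3 = 3 + 2*G²)
g(-3)*(X(W)*(A(3)*(-1))) = (-5 - 1*(-3))*((3 + 2*2²)*(3*(-1))) = (-5 + 3)*((3 + 2*4)*(-3)) = -2*(3 + 8)*(-3) = -22*(-3) = -2*(-33) = 66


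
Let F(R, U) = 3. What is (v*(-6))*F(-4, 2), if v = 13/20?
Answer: -117/10 ≈ -11.700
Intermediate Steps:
v = 13/20 (v = 13*(1/20) = 13/20 ≈ 0.65000)
(v*(-6))*F(-4, 2) = ((13/20)*(-6))*3 = -39/10*3 = -117/10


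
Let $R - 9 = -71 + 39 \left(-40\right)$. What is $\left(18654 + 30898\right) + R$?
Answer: $47930$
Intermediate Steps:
$R = -1622$ ($R = 9 + \left(-71 + 39 \left(-40\right)\right) = 9 - 1631 = -1622$)
$\left(18654 + 30898\right) + R = \left(18654 + 30898\right) - 1622 = 49552 - 1622 = 47930$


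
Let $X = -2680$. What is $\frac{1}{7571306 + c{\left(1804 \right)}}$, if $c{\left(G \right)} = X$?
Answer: $\frac{1}{7568626} \approx 1.3212 \cdot 10^{-7}$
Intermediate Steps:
$c{\left(G \right)} = -2680$
$\frac{1}{7571306 + c{\left(1804 \right)}} = \frac{1}{7571306 - 2680} = \frac{1}{7568626}$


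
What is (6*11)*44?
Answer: 2904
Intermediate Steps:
(6*11)*44 = 66*44 = 2904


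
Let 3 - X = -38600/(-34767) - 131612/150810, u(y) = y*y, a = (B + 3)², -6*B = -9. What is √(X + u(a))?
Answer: √560448391595823376745/1165158060 ≈ 20.318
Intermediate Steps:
B = 3/2 (B = -⅙*(-9) = 3/2 ≈ 1.5000)
a = 81/4 (a = (3/2 + 3)² = (9/2)² = 81/4 ≈ 20.250)
u(y) = y²
X = 2414020369/873868545 (X = 3 - (-38600/(-34767) - 131612/150810) = 3 - (-38600*(-1/34767) - 131612*1/150810) = 3 - (38600/34767 - 65806/75405) = 3 - 1*207585266/873868545 = 3 - 207585266/873868545 = 2414020369/873868545 ≈ 2.7625)
√(X + u(a)) = √(2414020369/873868545 + (81/4)²) = √(2414020369/873868545 + 6561/16) = √(5772075849649/13981896720) = √560448391595823376745/1165158060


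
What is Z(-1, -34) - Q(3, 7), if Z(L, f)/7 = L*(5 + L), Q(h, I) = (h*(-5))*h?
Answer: 17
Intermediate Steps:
Q(h, I) = -5*h² (Q(h, I) = (-5*h)*h = -5*h²)
Z(L, f) = 7*L*(5 + L) (Z(L, f) = 7*(L*(5 + L)) = 7*L*(5 + L))
Z(-1, -34) - Q(3, 7) = 7*(-1)*(5 - 1) - (-5)*3² = 7*(-1)*4 - (-5)*9 = -28 - 1*(-45) = -28 + 45 = 17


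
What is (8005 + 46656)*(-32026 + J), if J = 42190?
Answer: 555574404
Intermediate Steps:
(8005 + 46656)*(-32026 + J) = (8005 + 46656)*(-32026 + 42190) = 54661*10164 = 555574404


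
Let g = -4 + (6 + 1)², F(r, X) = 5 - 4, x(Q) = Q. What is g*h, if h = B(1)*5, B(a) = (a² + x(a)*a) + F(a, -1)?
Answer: 675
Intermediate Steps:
F(r, X) = 1
g = 45 (g = -4 + 7² = -4 + 49 = 45)
B(a) = 1 + 2*a² (B(a) = (a² + a*a) + 1 = (a² + a²) + 1 = 2*a² + 1 = 1 + 2*a²)
h = 15 (h = (1 + 2*1²)*5 = (1 + 2*1)*5 = (1 + 2)*5 = 3*5 = 15)
g*h = 45*15 = 675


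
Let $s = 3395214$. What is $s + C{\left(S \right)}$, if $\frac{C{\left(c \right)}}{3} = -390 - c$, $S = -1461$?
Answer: $3398427$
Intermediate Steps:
$C{\left(c \right)} = -1170 - 3 c$ ($C{\left(c \right)} = 3 \left(-390 - c\right) = -1170 - 3 c$)
$s + C{\left(S \right)} = 3395214 - -3213 = 3395214 + \left(-1170 + 4383\right) = 3395214 + 3213 = 3398427$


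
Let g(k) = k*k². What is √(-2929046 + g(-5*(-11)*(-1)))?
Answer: I*√3095421 ≈ 1759.4*I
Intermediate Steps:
g(k) = k³
√(-2929046 + g(-5*(-11)*(-1))) = √(-2929046 + (-5*(-11)*(-1))³) = √(-2929046 + (55*(-1))³) = √(-2929046 + (-55)³) = √(-2929046 - 166375) = √(-3095421) = I*√3095421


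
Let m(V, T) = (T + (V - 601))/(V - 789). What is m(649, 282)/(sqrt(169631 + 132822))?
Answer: -33*sqrt(302453)/4234342 ≈ -0.0042861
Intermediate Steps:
m(V, T) = (-601 + T + V)/(-789 + V) (m(V, T) = (T + (-601 + V))/(-789 + V) = (-601 + T + V)/(-789 + V))
m(649, 282)/(sqrt(169631 + 132822)) = ((-601 + 282 + 649)/(-789 + 649))/(sqrt(169631 + 132822)) = (330/(-140))/(sqrt(302453)) = (-1/140*330)*(sqrt(302453)/302453) = -33*sqrt(302453)/4234342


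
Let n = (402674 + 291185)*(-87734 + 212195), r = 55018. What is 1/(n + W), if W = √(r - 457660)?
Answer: 9595376111/828641184403945403627 - I*√44738/2485923553211836210881 ≈ 1.158e-11 - 8.5085e-20*I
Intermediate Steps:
W = 3*I*√44738 (W = √(55018 - 457660) = √(-402642) = 3*I*√44738 ≈ 634.54*I)
n = 86358384999 (n = 693859*124461 = 86358384999)
1/(n + W) = 1/(86358384999 + 3*I*√44738)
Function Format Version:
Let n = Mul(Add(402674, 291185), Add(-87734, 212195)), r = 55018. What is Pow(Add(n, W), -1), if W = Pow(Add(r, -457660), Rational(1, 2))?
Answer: Add(Rational(9595376111, 828641184403945403627), Mul(Rational(-1, 2485923553211836210881), I, Pow(44738, Rational(1, 2)))) ≈ Add(1.1580e-11, Mul(-8.5085e-20, I))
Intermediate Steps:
W = Mul(3, I, Pow(44738, Rational(1, 2))) (W = Pow(Add(55018, -457660), Rational(1, 2)) = Pow(-402642, Rational(1, 2)) = Mul(3, I, Pow(44738, Rational(1, 2))) ≈ Mul(634.54, I))
n = 86358384999 (n = Mul(693859, 124461) = 86358384999)
Pow(Add(n, W), -1) = Pow(Add(86358384999, Mul(3, I, Pow(44738, Rational(1, 2)))), -1)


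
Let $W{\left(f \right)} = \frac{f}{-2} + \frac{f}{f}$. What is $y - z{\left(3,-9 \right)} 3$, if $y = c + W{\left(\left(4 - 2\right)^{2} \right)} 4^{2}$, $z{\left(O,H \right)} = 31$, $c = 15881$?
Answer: $15772$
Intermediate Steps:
$W{\left(f \right)} = 1 - \frac{f}{2}$ ($W{\left(f \right)} = f \left(- \frac{1}{2}\right) + 1 = - \frac{f}{2} + 1 = 1 - \frac{f}{2}$)
$y = 15865$ ($y = 15881 + \left(1 - \frac{\left(4 - 2\right)^{2}}{2}\right) 4^{2} = 15881 + \left(1 - \frac{2^{2}}{2}\right) 16 = 15881 + \left(1 - 2\right) 16 = 15881 - 16 = 15865$)
$y - z{\left(3,-9 \right)} 3 = 15865 - 31 \cdot 3 = 15865 - 93 = 15772$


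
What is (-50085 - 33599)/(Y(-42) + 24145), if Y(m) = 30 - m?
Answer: -83684/24217 ≈ -3.4556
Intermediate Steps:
(-50085 - 33599)/(Y(-42) + 24145) = (-50085 - 33599)/((30 - 1*(-42)) + 24145) = -83684/((30 + 42) + 24145) = -83684/(72 + 24145) = -83684/24217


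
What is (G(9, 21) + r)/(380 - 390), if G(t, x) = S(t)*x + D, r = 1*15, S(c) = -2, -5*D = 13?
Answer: 74/25 ≈ 2.9600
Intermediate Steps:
D = -13/5 (D = -⅕*13 = -13/5 ≈ -2.6000)
r = 15
G(t, x) = -13/5 - 2*x (G(t, x) = -2*x - 13/5 = -13/5 - 2*x)
(G(9, 21) + r)/(380 - 390) = ((-13/5 - 2*21) + 15)/(380 - 390) = ((-13/5 - 42) + 15)/(-10) = (-223/5 + 15)*(-⅒) = -148/5*(-⅒) = 74/25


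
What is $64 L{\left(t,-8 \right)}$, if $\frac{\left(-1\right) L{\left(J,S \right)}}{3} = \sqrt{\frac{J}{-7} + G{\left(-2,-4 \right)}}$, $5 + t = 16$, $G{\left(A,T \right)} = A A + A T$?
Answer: $- \frac{192 \sqrt{511}}{7} \approx -620.03$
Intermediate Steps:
$G{\left(A,T \right)} = A^{2} + A T$
$t = 11$ ($t = -5 + 16 = 11$)
$L{\left(J,S \right)} = - 3 \sqrt{12 - \frac{J}{7}}$ ($L{\left(J,S \right)} = - 3 \sqrt{\frac{J}{-7} - 2 \left(-2 - 4\right)} = - 3 \sqrt{J \left(- \frac{1}{7}\right) - -12} = - 3 \sqrt{- \frac{J}{7} + 12} = - 3 \sqrt{12 - \frac{J}{7}}$)
$64 L{\left(t,-8 \right)} = 64 \left(- \frac{3 \sqrt{588 - 77}}{7}\right) = 64 \left(- \frac{3 \sqrt{511}}{7}\right) = - \frac{192 \sqrt{511}}{7}$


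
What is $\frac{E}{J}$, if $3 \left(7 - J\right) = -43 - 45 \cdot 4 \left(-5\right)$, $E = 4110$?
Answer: $- \frac{6165}{418} \approx -14.749$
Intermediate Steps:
$J = - \frac{836}{3}$ ($J = 7 - \frac{-43 - 45 \cdot 4 \left(-5\right)}{3} = 7 - \frac{-43 - -900}{3} = 7 - \frac{-43 + 900}{3} = 7 - \frac{857}{3} = - \frac{836}{3} \approx -278.67$)
$\frac{E}{J} = \frac{4110}{- \frac{836}{3}} = 4110 \left(- \frac{3}{836}\right) = - \frac{6165}{418}$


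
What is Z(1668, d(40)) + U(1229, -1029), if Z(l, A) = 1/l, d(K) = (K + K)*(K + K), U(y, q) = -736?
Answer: -1227647/1668 ≈ -736.00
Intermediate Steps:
d(K) = 4*K**2 (d(K) = (2*K)*(2*K) = 4*K**2)
Z(1668, d(40)) + U(1229, -1029) = 1/1668 - 736 = -1227647/1668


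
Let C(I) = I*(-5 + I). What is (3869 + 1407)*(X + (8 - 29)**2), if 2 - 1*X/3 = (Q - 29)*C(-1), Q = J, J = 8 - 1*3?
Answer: 4637604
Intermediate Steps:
J = 5 (J = 8 - 3 = 5)
Q = 5
X = 438 (X = 6 - 3*(5 - 29)*(-(-5 - 1)) = 6 - (-72)*(-1*(-6)) = 6 - (-72)*6 = 6 - 3*(-144) = 6 + 432 = 438)
(3869 + 1407)*(X + (8 - 29)**2) = (3869 + 1407)*(438 + (8 - 29)**2) = 5276*(438 + (-21)**2) = 5276*(438 + 441) = 5276*879 = 4637604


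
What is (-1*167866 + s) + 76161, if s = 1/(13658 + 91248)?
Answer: -9620404729/104906 ≈ -91705.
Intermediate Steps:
s = 1/104906 ≈ 9.5323e-6
(-1*167866 + s) + 76161 = (-1*167866 + 1/104906) + 76161 = (-167866 + 1/104906) + 76161 = -17610150595/104906 + 76161 = -9620404729/104906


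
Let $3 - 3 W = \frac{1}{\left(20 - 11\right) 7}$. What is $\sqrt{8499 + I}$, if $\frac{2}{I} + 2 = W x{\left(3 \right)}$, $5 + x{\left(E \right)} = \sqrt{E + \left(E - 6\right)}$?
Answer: $\frac{2 \sqrt{922707417}}{659} \approx 92.188$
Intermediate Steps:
$x{\left(E \right)} = -5 + \sqrt{-6 + 2 E}$ ($x{\left(E \right)} = -5 + \sqrt{E + \left(E - 6\right)} = -5 + \sqrt{E + \left(-6 + E\right)} = -5 + \sqrt{-6 + 2 E}$)
$W = \frac{188}{189}$ ($W = 1 - \frac{1}{3 \left(20 - 11\right) 7} = 1 - \frac{1}{3 \cdot 9 \cdot 7} = 1 - \frac{1}{3 \cdot 63} = 1 - \frac{1}{189} = \frac{188}{189} \approx 0.99471$)
$I = - \frac{189}{659}$ ($I = \frac{2}{-2 + \frac{188 \left(-5 + \sqrt{-6 + 2 \cdot 3}\right)}{189}} = \frac{2}{-2 + \frac{188 \left(-5 + \sqrt{-6 + 6}\right)}{189}} = \frac{2}{-2 + \frac{188 \left(-5 + \sqrt{0}\right)}{189}} = \frac{2}{-2 + \frac{188 \left(-5 + 0\right)}{189}} = \frac{2}{-2 + \frac{188}{189} \left(-5\right)} = \frac{2}{-2 - \frac{940}{189}} = \frac{2}{- \frac{1318}{189}} = 2 \left(- \frac{189}{1318}\right) = - \frac{189}{659} \approx -0.2868$)
$\sqrt{8499 + I} = \sqrt{8499 - \frac{189}{659}} = \sqrt{\frac{5600652}{659}} = \frac{2 \sqrt{922707417}}{659}$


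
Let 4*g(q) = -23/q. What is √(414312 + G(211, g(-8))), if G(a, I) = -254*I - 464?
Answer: √6618647/4 ≈ 643.17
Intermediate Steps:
g(q) = -23/(4*q) (g(q) = (-23/q)/4 = -23/(4*q))
G(a, I) = -464 - 254*I
√(414312 + G(211, g(-8))) = √(414312 + (-464 - (-2921)/(2*(-8)))) = √(414312 + (-464 - (-2921)*(-1)/(2*8))) = √(414312 + (-464 - 254*23/32)) = √(414312 + (-464 - 2921/16)) = √(414312 - 10345/16) = √(6618647/16) = √6618647/4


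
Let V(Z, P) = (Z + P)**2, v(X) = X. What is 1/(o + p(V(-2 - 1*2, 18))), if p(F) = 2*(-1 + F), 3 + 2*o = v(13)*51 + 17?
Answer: 2/1457 ≈ 0.0013727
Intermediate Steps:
V(Z, P) = (P + Z)**2
o = 677/2 (o = -3/2 + (13*51 + 17)/2 = -3/2 + (663 + 17)/2 = -3/2 + (1/2)*680 = -3/2 + 340 = 677/2 ≈ 338.50)
p(F) = -2 + 2*F
1/(o + p(V(-2 - 1*2, 18))) = 1/(677/2 + (-2 + 2*(18 + (-2 - 1*2))**2)) = 1/(677/2 + (-2 + 2*(18 + (-2 - 2))**2)) = 1/(677/2 + (-2 + 2*(18 - 4)**2)) = 1/(677/2 + (-2 + 2*14**2)) = 1/(677/2 + (-2 + 2*196)) = 1/(677/2 + (-2 + 392)) = 1/(677/2 + 390) = 1/(1457/2) = 2/1457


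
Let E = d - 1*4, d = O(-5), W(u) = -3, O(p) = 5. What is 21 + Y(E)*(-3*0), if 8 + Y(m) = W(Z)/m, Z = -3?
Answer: 21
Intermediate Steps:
d = 5
E = 1 (E = 5 - 1*4 = 5 - 4 = 1)
Y(m) = -8 - 3/m
21 + Y(E)*(-3*0) = 21 + (-8 - 3/1)*(-3*0) = 21 + (-8 - 3*1)*0 = 21 + (-8 - 3)*0 = 21 - 11*0 = 21 + 0 = 21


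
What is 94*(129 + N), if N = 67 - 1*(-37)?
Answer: 21902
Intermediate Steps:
N = 104 (N = 67 + 37 = 104)
94*(129 + N) = 94*(129 + 104) = 94*233 = 21902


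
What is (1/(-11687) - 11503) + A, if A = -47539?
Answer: -690023855/11687 ≈ -59042.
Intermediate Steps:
(1/(-11687) - 11503) + A = (1/(-11687) - 11503) - 47539 = (-1/11687 - 11503) - 47539 = -134435562/11687 - 47539 = -690023855/11687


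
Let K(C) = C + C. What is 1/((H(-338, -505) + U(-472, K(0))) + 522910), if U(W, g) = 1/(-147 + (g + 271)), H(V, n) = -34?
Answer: 124/64836625 ≈ 1.9125e-6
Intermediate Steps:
K(C) = 2*C
U(W, g) = 1/(124 + g) (U(W, g) = 1/(-147 + (271 + g)) = 1/(124 + g))
1/((H(-338, -505) + U(-472, K(0))) + 522910) = 1/((-34 + 1/(124 + 2*0)) + 522910) = 1/((-34 + 1/(124 + 0)) + 522910) = 1/((-34 + 1/124) + 522910) = 1/(-4215/124 + 522910) = 1/(64836625/124) = 124/64836625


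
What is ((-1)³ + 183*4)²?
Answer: 534361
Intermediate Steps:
((-1)³ + 183*4)² = (-1 + 732)² = 731² = 534361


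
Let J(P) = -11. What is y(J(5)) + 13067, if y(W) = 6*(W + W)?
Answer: 12935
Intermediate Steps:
y(W) = 12*W (y(W) = 6*(2*W) = 12*W)
y(J(5)) + 13067 = 12*(-11) + 13067 = -132 + 13067 = 12935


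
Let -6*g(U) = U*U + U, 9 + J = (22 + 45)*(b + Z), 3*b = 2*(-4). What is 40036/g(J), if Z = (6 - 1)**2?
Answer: -1080972/9961415 ≈ -0.10852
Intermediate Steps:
Z = 25 (Z = 5**2 = 25)
b = -8/3 (b = (2*(-4))/3 = (1/3)*(-8) = -8/3 ≈ -2.6667)
J = 4462/3 (J = -9 + (22 + 45)*(-8/3 + 25) = -9 + 67*(67/3) = -9 + 4489/3 = 4462/3 ≈ 1487.3)
g(U) = -U/6 - U**2/6 (g(U) = -(U*U + U)/6 = -(U**2 + U)/6 = -(U + U**2)/6 = -U/6 - U**2/6)
40036/g(J) = 40036/((-1/6*4462/3*(1 + 4462/3))) = 40036/((-1/6*4462/3*4465/3)) = 40036/(-9961415/27) = 40036*(-27/9961415) = -1080972/9961415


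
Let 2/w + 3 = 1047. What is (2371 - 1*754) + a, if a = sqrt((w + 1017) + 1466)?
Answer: 1617 + sqrt(75175366)/174 ≈ 1666.8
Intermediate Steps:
w = 1/522 (w = 2/(-3 + 1047) = 2/1044 = 2*(1/1044) = 1/522 ≈ 0.0019157)
a = sqrt(75175366)/174 (a = sqrt((1/522 + 1017) + 1466) = sqrt(530875/522 + 1466) = sqrt(1296127/522) = sqrt(75175366)/174 ≈ 49.830)
(2371 - 1*754) + a = (2371 - 1*754) + sqrt(75175366)/174 = (2371 - 754) + sqrt(75175366)/174 = 1617 + sqrt(75175366)/174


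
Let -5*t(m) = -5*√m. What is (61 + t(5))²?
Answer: (61 + √5)² ≈ 3998.8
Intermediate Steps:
t(m) = √m (t(m) = -(-1)*√m = √m)
(61 + t(5))² = (61 + √5)²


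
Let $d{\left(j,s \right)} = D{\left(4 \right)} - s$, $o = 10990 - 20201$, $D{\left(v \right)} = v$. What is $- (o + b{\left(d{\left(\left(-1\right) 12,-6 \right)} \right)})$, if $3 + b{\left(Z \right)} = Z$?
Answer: $9204$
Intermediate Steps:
$o = -9211$ ($o = 10990 - 20201 = -9211$)
$d{\left(j,s \right)} = 4 - s$
$b{\left(Z \right)} = -3 + Z$
$- (o + b{\left(d{\left(\left(-1\right) 12,-6 \right)} \right)}) = - (-9211 + \left(-3 + \left(4 - -6\right)\right)) = - (-9211 + \left(-3 + \left(4 + 6\right)\right)) = - (-9211 + \left(-3 + 10\right)) = - (-9211 + 7) = \left(-1\right) \left(-9204\right) = 9204$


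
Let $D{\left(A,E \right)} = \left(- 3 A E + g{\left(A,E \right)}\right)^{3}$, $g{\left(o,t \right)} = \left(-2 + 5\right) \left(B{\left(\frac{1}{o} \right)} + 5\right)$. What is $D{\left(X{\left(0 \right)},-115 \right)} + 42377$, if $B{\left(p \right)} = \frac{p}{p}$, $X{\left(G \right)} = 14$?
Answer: $113943090569$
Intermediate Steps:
$B{\left(p \right)} = 1$
$g{\left(o,t \right)} = 18$ ($g{\left(o,t \right)} = \left(-2 + 5\right) \left(1 + 5\right) = 3 \cdot 6 = 18$)
$D{\left(A,E \right)} = \left(18 - 3 A E\right)^{3}$ ($D{\left(A,E \right)} = \left(- 3 A E + 18\right)^{3} = \left(18 - 3 A E\right)^{3}$)
$D{\left(X{\left(0 \right)},-115 \right)} + 42377 = - 27 \left(-6 + 14 \left(-115\right)\right)^{3} + 42377 = - 27 \left(-6 - 1610\right)^{3} + 42377 = - 27 \left(-1616\right)^{3} + 42377 = \left(-27\right) \left(-4220112896\right) + 42377 = 113943048192 + 42377 = 113943090569$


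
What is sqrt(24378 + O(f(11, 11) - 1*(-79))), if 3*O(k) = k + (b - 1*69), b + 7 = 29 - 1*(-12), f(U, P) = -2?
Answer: 2*sqrt(6098) ≈ 156.18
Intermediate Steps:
b = 34 (b = -7 + (29 - 1*(-12)) = -7 + (29 + 12) = -7 + 41 = 34)
O(k) = -35/3 + k/3 (O(k) = (k + (34 - 1*69))/3 = (k + (34 - 69))/3 = (k - 35)/3 = (-35 + k)/3 = -35/3 + k/3)
sqrt(24378 + O(f(11, 11) - 1*(-79))) = sqrt(24378 + (-35/3 + (-2 - 1*(-79))/3)) = sqrt(24378 + (-35/3 + (-2 + 79)/3)) = sqrt(24378 + (-35/3 + (1/3)*77)) = sqrt(24378 + (-35/3 + 77/3)) = sqrt(24378 + 14) = sqrt(24392) = 2*sqrt(6098)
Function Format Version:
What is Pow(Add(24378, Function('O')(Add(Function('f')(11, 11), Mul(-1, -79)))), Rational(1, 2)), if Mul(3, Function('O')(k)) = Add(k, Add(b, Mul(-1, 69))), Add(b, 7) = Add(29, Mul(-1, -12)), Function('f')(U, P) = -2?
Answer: Mul(2, Pow(6098, Rational(1, 2))) ≈ 156.18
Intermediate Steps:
b = 34 (b = Add(-7, Add(29, Mul(-1, -12))) = Add(-7, Add(29, 12)) = Add(-7, 41) = 34)
Function('O')(k) = Add(Rational(-35, 3), Mul(Rational(1, 3), k)) (Function('O')(k) = Mul(Rational(1, 3), Add(k, Add(34, Mul(-1, 69)))) = Mul(Rational(1, 3), Add(k, Add(34, -69))) = Mul(Rational(1, 3), Add(k, -35)) = Mul(Rational(1, 3), Add(-35, k)) = Add(Rational(-35, 3), Mul(Rational(1, 3), k)))
Pow(Add(24378, Function('O')(Add(Function('f')(11, 11), Mul(-1, -79)))), Rational(1, 2)) = Pow(Add(24378, Add(Rational(-35, 3), Mul(Rational(1, 3), Add(-2, Mul(-1, -79))))), Rational(1, 2)) = Pow(Add(24378, Add(Rational(-35, 3), Mul(Rational(1, 3), Add(-2, 79)))), Rational(1, 2)) = Pow(Add(24378, Add(Rational(-35, 3), Mul(Rational(1, 3), 77))), Rational(1, 2)) = Pow(Add(24378, Add(Rational(-35, 3), Rational(77, 3))), Rational(1, 2)) = Pow(Add(24378, 14), Rational(1, 2)) = Pow(24392, Rational(1, 2)) = Mul(2, Pow(6098, Rational(1, 2)))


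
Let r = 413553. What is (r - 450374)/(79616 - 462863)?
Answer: 36821/383247 ≈ 0.096076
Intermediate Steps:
(r - 450374)/(79616 - 462863) = (413553 - 450374)/(79616 - 462863) = -36821/(-383247) = -36821*(-1/383247) = 36821/383247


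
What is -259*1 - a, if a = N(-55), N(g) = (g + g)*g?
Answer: -6309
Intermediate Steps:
N(g) = 2*g² (N(g) = (2*g)*g = 2*g²)
a = 6050 (a = 2*(-55)² = 2*3025 = 6050)
-259*1 - a = -259*1 - 1*6050 = -259 - 6050 = -6309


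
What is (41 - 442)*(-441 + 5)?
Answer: 174836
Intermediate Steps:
(41 - 442)*(-441 + 5) = -401*(-436) = 174836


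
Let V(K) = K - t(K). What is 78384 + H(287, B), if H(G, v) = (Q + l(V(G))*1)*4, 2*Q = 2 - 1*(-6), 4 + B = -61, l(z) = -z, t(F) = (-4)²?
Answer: 77316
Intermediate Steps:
t(F) = 16
V(K) = -16 + K (V(K) = K - 1*16 = K - 16 = -16 + K)
B = -65 (B = -4 - 61 = -65)
Q = 4 (Q = (2 - 1*(-6))/2 = (2 + 6)/2 = (½)*8 = 4)
H(G, v) = 80 - 4*G (H(G, v) = (4 - (-16 + G)*1)*4 = (4 + (16 - G)*1)*4 = (4 + (16 - G))*4 = (20 - G)*4 = 80 - 4*G)
78384 + H(287, B) = 78384 + (80 - 4*287) = 78384 + (80 - 1148) = 78384 - 1068 = 77316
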